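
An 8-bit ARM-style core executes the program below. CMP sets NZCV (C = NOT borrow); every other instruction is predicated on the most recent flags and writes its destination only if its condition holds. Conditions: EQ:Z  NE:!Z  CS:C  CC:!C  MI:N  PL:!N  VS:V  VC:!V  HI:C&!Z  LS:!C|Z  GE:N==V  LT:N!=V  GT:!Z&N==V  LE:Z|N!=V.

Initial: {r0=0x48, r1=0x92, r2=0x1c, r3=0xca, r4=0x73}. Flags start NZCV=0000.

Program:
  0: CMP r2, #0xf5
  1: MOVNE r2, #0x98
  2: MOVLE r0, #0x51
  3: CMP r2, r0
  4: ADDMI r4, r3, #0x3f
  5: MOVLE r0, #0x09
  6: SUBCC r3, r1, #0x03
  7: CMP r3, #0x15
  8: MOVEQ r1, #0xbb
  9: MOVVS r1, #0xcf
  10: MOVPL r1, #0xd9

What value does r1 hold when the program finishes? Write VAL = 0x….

0: ✓ CMP  NZCV=0000
1: ✓ MOVNE  r2←0x98
2: · MOVLE
3: ✓ CMP  NZCV=0011
4: · ADDMI
5: ✓ MOVLE  r0←0x09
6: · SUBCC
7: ✓ CMP  NZCV=1010
8: · MOVEQ
9: · MOVVS
10: · MOVPL

VAL = 0x92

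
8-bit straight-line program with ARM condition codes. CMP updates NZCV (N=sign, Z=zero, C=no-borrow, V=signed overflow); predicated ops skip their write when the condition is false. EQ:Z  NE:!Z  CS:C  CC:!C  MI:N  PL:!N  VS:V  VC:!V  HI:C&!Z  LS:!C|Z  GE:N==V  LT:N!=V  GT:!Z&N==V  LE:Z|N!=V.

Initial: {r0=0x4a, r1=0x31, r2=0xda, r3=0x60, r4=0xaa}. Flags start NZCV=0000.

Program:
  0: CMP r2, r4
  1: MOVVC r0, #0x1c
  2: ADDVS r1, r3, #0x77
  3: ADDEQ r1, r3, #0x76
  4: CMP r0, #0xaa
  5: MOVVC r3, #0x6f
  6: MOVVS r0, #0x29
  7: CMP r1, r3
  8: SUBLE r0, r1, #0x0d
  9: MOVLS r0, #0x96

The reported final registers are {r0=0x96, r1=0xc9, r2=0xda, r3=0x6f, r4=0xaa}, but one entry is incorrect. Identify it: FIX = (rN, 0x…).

0: ✓ CMP  NZCV=0010
1: ✓ MOVVC  r0←0x1c
2: · ADDVS
3: · ADDEQ
4: ✓ CMP  NZCV=0000
5: ✓ MOVVC  r3←0x6f
6: · MOVVS
7: ✓ CMP  NZCV=1000
8: ✓ SUBLE  r0←0x24
9: ✓ MOVLS  r0←0x96

FIX = (r1, 0x31)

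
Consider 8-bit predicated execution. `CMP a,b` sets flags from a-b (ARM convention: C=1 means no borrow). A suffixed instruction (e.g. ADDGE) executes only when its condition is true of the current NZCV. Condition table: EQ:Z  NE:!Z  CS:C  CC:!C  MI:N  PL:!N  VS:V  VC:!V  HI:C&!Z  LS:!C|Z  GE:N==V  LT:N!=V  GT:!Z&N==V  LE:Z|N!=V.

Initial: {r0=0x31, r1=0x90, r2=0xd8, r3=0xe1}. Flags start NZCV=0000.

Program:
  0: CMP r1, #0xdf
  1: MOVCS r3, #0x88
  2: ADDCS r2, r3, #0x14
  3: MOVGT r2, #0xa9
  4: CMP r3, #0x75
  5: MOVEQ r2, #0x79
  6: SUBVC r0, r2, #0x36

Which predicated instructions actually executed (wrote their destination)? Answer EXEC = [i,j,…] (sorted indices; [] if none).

0: ✓ CMP  NZCV=1000
1: · MOVCS
2: · ADDCS
3: · MOVGT
4: ✓ CMP  NZCV=0011
5: · MOVEQ
6: · SUBVC

EXEC = []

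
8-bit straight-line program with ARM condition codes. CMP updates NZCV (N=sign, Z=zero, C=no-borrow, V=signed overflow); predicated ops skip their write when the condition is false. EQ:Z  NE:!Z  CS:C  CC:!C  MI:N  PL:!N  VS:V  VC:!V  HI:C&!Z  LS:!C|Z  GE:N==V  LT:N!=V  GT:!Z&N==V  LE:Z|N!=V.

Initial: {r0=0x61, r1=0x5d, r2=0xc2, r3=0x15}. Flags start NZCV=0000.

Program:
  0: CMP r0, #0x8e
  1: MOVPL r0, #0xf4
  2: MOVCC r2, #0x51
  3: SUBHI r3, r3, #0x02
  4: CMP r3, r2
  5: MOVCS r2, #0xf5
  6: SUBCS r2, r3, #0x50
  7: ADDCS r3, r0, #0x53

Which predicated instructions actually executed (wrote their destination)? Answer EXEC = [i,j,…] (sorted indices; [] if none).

[0] flags=1001 → (cmp)
[1] flags=1001 PL?F → skip
[2] flags=1001 CC?T → r2=0x51
[3] flags=1001 HI?F → skip
[4] flags=1000 → (cmp)
[5] flags=1000 CS?F → skip
[6] flags=1000 CS?F → skip
[7] flags=1000 CS?F → skip

EXEC = [2]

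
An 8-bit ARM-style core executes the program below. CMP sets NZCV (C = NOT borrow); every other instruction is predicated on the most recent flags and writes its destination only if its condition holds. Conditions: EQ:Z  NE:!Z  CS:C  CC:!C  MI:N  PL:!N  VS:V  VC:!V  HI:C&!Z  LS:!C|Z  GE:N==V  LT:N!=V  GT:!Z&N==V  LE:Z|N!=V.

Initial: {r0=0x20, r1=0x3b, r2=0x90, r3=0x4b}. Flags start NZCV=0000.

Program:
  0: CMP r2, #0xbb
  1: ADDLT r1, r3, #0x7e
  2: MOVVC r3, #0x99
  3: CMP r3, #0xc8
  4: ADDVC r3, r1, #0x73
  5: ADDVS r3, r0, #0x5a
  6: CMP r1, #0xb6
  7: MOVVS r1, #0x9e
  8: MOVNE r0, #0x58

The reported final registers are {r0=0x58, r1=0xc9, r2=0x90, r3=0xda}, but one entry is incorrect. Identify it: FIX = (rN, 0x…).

FIX = (r3, 0x3c)

0: ✓ CMP  NZCV=1000
1: ✓ ADDLT  r1←0xc9
2: ✓ MOVVC  r3←0x99
3: ✓ CMP  NZCV=1000
4: ✓ ADDVC  r3←0x3c
5: · ADDVS
6: ✓ CMP  NZCV=0010
7: · MOVVS
8: ✓ MOVNE  r0←0x58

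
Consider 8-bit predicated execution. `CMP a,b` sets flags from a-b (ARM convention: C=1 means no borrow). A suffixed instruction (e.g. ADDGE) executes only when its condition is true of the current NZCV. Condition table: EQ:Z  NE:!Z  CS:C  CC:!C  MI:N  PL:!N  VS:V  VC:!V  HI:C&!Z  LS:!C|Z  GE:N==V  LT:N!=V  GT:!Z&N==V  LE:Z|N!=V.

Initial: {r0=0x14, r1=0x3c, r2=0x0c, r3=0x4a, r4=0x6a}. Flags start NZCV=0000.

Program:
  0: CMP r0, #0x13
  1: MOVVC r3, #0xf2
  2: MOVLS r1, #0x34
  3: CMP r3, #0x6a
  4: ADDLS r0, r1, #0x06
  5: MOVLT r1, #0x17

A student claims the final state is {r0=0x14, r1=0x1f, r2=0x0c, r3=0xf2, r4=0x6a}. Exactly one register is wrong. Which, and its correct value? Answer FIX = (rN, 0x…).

[0] flags=0010 → (cmp)
[1] flags=0010 VC?T → r3=0xf2
[2] flags=0010 LS?F → skip
[3] flags=1010 → (cmp)
[4] flags=1010 LS?F → skip
[5] flags=1010 LT?T → r1=0x17

FIX = (r1, 0x17)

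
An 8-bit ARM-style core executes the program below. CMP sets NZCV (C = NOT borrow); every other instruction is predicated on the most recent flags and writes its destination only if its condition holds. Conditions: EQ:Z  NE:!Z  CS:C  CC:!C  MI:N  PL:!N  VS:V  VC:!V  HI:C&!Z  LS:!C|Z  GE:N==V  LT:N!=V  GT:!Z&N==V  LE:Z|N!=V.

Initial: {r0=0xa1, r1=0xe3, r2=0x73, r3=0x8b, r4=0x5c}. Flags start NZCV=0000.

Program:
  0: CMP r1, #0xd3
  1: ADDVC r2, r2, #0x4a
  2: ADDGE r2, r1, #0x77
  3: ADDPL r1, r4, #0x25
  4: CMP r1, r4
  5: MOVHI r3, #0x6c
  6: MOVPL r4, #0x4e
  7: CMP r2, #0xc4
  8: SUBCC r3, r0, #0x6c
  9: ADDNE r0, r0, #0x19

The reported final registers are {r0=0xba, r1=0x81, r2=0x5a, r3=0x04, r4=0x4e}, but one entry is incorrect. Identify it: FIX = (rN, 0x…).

FIX = (r3, 0x35)

[0] flags=0010 → (cmp)
[1] flags=0010 VC?T → r2=0xbd
[2] flags=0010 GE?T → r2=0x5a
[3] flags=0010 PL?T → r1=0x81
[4] flags=0011 → (cmp)
[5] flags=0011 HI?T → r3=0x6c
[6] flags=0011 PL?T → r4=0x4e
[7] flags=1001 → (cmp)
[8] flags=1001 CC?T → r3=0x35
[9] flags=1001 NE?T → r0=0xba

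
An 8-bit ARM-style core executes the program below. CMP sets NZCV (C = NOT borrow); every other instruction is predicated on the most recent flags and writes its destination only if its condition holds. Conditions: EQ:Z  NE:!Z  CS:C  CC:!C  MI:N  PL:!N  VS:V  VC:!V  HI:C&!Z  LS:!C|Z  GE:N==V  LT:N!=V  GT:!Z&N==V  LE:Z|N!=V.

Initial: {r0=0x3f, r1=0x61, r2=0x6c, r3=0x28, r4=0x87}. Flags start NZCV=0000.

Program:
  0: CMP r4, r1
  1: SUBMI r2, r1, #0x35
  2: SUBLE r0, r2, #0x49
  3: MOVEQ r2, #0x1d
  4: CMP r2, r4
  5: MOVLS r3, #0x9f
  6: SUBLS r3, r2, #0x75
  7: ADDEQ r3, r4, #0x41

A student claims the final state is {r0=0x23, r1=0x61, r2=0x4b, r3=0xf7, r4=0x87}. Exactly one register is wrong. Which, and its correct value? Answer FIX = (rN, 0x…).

FIX = (r2, 0x6c)

[0] flags=0011 → (cmp)
[1] flags=0011 MI?F → skip
[2] flags=0011 LE?T → r0=0x23
[3] flags=0011 EQ?F → skip
[4] flags=1001 → (cmp)
[5] flags=1001 LS?T → r3=0x9f
[6] flags=1001 LS?T → r3=0xf7
[7] flags=1001 EQ?F → skip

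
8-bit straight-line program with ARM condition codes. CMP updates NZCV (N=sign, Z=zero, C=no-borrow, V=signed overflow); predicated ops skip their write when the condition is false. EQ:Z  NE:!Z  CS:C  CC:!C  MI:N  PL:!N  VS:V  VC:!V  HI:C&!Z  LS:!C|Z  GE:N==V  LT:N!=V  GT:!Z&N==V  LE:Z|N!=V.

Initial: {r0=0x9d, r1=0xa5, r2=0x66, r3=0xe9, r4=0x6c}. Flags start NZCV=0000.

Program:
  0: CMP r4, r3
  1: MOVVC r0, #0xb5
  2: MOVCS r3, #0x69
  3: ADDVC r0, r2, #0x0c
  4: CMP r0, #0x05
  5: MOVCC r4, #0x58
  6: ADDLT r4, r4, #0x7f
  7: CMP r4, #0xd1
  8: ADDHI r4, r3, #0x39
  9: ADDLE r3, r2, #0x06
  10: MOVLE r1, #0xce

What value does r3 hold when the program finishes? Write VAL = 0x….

[0] flags=1001 → (cmp)
[1] flags=1001 VC?F → skip
[2] flags=1001 CS?F → skip
[3] flags=1001 VC?F → skip
[4] flags=1010 → (cmp)
[5] flags=1010 CC?F → skip
[6] flags=1010 LT?T → r4=0xeb
[7] flags=0010 → (cmp)
[8] flags=0010 HI?T → r4=0x22
[9] flags=0010 LE?F → skip
[10] flags=0010 LE?F → skip

VAL = 0xe9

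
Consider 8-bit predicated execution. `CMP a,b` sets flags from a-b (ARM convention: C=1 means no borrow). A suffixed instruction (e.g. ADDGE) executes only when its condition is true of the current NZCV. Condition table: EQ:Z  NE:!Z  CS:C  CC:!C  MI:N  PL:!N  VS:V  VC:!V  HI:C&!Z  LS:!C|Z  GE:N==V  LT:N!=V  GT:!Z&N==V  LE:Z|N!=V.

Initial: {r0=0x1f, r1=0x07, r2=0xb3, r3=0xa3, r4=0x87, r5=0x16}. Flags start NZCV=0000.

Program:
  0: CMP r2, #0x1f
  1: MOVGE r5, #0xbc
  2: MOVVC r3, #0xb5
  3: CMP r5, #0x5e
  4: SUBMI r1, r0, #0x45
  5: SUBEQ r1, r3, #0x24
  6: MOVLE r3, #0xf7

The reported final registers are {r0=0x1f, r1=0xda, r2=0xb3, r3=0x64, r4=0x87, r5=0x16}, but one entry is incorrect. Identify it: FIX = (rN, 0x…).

FIX = (r3, 0xf7)

[0] flags=1010 → (cmp)
[1] flags=1010 GE?F → skip
[2] flags=1010 VC?T → r3=0xb5
[3] flags=1000 → (cmp)
[4] flags=1000 MI?T → r1=0xda
[5] flags=1000 EQ?F → skip
[6] flags=1000 LE?T → r3=0xf7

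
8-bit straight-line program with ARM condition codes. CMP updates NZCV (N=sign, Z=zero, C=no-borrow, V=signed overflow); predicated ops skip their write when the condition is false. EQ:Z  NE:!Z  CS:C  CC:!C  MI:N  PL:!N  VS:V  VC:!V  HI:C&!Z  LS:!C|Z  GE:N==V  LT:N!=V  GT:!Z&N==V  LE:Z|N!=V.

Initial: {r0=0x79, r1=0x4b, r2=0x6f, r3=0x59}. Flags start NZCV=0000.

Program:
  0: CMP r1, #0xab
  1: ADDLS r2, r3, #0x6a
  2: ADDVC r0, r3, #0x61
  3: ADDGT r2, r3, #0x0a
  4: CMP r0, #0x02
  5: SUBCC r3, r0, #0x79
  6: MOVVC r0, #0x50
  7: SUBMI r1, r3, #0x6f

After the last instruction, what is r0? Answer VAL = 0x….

VAL = 0x50

[0] flags=1001 → (cmp)
[1] flags=1001 LS?T → r2=0xc3
[2] flags=1001 VC?F → skip
[3] flags=1001 GT?T → r2=0x63
[4] flags=0010 → (cmp)
[5] flags=0010 CC?F → skip
[6] flags=0010 VC?T → r0=0x50
[7] flags=0010 MI?F → skip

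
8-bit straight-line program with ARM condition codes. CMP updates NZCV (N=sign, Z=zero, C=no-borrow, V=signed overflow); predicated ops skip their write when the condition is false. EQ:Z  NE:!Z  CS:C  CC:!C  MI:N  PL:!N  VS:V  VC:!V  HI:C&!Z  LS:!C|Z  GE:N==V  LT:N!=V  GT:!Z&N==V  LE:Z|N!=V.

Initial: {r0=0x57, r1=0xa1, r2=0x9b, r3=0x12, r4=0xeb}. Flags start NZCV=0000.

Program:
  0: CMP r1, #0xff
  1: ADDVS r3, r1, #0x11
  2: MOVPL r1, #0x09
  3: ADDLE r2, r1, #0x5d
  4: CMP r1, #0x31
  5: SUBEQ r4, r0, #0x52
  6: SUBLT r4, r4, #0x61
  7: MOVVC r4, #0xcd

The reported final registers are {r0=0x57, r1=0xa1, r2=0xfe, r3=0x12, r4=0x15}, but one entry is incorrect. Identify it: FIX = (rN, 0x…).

[0] flags=1000 → (cmp)
[1] flags=1000 VS?F → skip
[2] flags=1000 PL?F → skip
[3] flags=1000 LE?T → r2=0xfe
[4] flags=0011 → (cmp)
[5] flags=0011 EQ?F → skip
[6] flags=0011 LT?T → r4=0x8a
[7] flags=0011 VC?F → skip

FIX = (r4, 0x8a)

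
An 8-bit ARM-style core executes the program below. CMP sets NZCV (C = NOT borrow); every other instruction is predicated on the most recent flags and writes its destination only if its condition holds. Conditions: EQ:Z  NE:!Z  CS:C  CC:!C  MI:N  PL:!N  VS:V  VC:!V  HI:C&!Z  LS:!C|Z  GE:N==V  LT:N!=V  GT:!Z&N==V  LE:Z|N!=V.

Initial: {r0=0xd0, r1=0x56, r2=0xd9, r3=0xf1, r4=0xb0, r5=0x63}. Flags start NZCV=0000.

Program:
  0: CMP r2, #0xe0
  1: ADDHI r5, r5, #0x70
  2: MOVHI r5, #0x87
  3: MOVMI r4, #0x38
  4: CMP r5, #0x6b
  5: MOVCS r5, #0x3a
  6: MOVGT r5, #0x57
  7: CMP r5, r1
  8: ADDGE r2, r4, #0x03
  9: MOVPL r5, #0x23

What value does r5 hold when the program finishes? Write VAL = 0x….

[0] flags=1000 → (cmp)
[1] flags=1000 HI?F → skip
[2] flags=1000 HI?F → skip
[3] flags=1000 MI?T → r4=0x38
[4] flags=1000 → (cmp)
[5] flags=1000 CS?F → skip
[6] flags=1000 GT?F → skip
[7] flags=0010 → (cmp)
[8] flags=0010 GE?T → r2=0x3b
[9] flags=0010 PL?T → r5=0x23

VAL = 0x23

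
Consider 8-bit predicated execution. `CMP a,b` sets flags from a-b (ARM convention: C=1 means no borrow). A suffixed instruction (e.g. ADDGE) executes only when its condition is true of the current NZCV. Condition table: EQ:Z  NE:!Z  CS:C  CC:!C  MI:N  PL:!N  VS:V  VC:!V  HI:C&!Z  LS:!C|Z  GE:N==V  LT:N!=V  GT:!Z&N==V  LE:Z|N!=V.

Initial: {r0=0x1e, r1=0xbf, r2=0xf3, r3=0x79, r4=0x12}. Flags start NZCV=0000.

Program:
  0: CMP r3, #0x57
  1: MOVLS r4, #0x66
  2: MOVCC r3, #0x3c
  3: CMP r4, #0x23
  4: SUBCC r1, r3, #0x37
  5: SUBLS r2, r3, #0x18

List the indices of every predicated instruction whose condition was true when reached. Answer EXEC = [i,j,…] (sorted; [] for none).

0: ✓ CMP  NZCV=0010
1: · MOVLS
2: · MOVCC
3: ✓ CMP  NZCV=1000
4: ✓ SUBCC  r1←0x42
5: ✓ SUBLS  r2←0x61

EXEC = [4,5]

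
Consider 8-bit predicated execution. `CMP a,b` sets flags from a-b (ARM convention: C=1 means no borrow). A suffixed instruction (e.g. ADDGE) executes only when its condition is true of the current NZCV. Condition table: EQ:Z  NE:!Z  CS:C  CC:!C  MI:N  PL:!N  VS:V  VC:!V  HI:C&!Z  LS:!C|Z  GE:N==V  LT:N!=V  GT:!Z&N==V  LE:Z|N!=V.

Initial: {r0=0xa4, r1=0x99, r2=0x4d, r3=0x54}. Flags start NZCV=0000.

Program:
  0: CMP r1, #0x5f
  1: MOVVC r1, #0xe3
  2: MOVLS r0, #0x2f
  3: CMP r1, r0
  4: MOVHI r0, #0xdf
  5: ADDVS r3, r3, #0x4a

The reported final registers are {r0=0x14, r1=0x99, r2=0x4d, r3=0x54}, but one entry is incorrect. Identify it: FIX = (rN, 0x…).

FIX = (r0, 0xa4)

[0] flags=0011 → (cmp)
[1] flags=0011 VC?F → skip
[2] flags=0011 LS?F → skip
[3] flags=1000 → (cmp)
[4] flags=1000 HI?F → skip
[5] flags=1000 VS?F → skip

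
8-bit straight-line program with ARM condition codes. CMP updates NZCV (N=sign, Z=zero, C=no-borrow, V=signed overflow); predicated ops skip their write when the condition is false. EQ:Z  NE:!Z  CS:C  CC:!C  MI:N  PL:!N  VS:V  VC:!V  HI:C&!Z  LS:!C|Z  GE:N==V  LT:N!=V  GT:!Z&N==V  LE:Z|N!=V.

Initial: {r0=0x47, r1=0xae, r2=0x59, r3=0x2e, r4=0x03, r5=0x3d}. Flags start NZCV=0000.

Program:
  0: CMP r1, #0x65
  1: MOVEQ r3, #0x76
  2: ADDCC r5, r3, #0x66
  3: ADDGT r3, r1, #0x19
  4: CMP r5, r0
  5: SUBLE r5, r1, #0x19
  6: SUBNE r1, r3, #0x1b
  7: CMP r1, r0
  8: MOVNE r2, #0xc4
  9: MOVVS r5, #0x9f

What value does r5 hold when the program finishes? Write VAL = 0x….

0: ✓ CMP  NZCV=0011
1: · MOVEQ
2: · ADDCC
3: · ADDGT
4: ✓ CMP  NZCV=1000
5: ✓ SUBLE  r5←0x95
6: ✓ SUBNE  r1←0x13
7: ✓ CMP  NZCV=1000
8: ✓ MOVNE  r2←0xc4
9: · MOVVS

VAL = 0x95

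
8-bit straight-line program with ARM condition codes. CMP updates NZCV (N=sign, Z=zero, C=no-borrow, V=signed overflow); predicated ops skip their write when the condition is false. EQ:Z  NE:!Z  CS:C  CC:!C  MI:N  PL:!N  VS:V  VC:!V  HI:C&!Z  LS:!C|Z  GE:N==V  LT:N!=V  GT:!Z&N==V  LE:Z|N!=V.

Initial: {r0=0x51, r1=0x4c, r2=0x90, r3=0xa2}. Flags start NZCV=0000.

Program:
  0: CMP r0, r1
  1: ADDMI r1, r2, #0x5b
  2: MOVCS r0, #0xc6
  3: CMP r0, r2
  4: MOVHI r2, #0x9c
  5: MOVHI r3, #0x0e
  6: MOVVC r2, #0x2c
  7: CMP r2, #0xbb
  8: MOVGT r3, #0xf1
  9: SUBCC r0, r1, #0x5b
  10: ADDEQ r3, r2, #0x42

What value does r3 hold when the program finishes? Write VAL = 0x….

VAL = 0xf1

[0] flags=0010 → (cmp)
[1] flags=0010 MI?F → skip
[2] flags=0010 CS?T → r0=0xc6
[3] flags=0010 → (cmp)
[4] flags=0010 HI?T → r2=0x9c
[5] flags=0010 HI?T → r3=0x0e
[6] flags=0010 VC?T → r2=0x2c
[7] flags=0000 → (cmp)
[8] flags=0000 GT?T → r3=0xf1
[9] flags=0000 CC?T → r0=0xf1
[10] flags=0000 EQ?F → skip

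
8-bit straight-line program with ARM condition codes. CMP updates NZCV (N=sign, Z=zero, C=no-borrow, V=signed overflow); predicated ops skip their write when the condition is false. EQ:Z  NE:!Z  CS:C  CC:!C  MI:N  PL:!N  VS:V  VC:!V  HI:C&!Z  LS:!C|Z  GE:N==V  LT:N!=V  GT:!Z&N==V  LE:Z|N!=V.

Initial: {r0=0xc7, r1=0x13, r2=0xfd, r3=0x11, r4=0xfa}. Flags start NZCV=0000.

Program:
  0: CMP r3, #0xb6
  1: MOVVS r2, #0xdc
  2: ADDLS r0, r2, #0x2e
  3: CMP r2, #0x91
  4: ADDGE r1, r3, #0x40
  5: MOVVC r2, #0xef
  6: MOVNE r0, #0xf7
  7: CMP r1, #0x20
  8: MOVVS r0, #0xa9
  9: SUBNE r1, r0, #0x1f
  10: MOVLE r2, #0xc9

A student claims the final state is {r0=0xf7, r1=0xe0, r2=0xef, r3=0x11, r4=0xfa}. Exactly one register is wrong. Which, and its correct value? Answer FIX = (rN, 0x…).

[0] flags=0000 → (cmp)
[1] flags=0000 VS?F → skip
[2] flags=0000 LS?T → r0=0x2b
[3] flags=0010 → (cmp)
[4] flags=0010 GE?T → r1=0x51
[5] flags=0010 VC?T → r2=0xef
[6] flags=0010 NE?T → r0=0xf7
[7] flags=0010 → (cmp)
[8] flags=0010 VS?F → skip
[9] flags=0010 NE?T → r1=0xd8
[10] flags=0010 LE?F → skip

FIX = (r1, 0xd8)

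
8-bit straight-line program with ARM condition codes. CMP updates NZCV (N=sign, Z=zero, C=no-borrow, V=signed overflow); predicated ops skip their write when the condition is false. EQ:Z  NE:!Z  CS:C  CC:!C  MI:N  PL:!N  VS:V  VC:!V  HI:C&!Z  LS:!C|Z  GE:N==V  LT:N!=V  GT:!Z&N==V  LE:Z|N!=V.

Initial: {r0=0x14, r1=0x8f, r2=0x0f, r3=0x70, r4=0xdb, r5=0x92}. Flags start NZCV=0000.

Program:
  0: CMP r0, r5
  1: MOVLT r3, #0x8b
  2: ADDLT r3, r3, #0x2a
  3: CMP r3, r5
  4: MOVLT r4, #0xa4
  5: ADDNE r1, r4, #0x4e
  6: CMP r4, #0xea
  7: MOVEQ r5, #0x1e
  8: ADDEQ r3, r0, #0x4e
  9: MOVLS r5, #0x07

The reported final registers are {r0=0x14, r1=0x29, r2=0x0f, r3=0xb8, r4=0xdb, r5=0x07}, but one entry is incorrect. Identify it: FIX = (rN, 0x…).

FIX = (r3, 0x70)

0: ✓ CMP  NZCV=1001
1: · MOVLT
2: · ADDLT
3: ✓ CMP  NZCV=1001
4: · MOVLT
5: ✓ ADDNE  r1←0x29
6: ✓ CMP  NZCV=1000
7: · MOVEQ
8: · ADDEQ
9: ✓ MOVLS  r5←0x07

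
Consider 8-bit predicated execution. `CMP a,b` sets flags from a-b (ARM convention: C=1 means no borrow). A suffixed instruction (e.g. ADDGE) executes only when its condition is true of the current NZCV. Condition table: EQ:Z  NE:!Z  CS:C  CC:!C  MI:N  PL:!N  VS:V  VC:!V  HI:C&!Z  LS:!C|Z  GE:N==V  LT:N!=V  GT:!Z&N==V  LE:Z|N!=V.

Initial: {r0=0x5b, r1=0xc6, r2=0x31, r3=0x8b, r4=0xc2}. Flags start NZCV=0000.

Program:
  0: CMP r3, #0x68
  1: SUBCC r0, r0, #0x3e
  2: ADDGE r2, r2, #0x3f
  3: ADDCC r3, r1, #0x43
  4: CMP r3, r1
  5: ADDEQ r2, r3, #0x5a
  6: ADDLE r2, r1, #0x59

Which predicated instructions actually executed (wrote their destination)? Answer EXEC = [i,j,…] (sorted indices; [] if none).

EXEC = [6]

[0] flags=0011 → (cmp)
[1] flags=0011 CC?F → skip
[2] flags=0011 GE?F → skip
[3] flags=0011 CC?F → skip
[4] flags=1000 → (cmp)
[5] flags=1000 EQ?F → skip
[6] flags=1000 LE?T → r2=0x1f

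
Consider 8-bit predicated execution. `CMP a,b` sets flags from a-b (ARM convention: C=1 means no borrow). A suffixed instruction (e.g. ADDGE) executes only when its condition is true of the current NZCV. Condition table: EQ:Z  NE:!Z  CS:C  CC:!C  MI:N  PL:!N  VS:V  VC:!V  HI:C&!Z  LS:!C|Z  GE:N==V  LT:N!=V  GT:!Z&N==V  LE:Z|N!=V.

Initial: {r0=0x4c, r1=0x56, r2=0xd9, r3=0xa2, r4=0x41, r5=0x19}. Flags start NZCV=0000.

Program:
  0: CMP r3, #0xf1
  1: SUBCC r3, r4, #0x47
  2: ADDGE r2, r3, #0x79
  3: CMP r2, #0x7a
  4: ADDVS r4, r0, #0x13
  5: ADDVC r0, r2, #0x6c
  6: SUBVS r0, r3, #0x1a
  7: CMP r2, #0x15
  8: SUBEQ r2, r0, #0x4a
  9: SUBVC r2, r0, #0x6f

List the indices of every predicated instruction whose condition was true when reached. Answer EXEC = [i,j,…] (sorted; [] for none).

0: ✓ CMP  NZCV=1000
1: ✓ SUBCC  r3←0xfa
2: · ADDGE
3: ✓ CMP  NZCV=0011
4: ✓ ADDVS  r4←0x5f
5: · ADDVC
6: ✓ SUBVS  r0←0xe0
7: ✓ CMP  NZCV=1010
8: · SUBEQ
9: ✓ SUBVC  r2←0x71

EXEC = [1,4,6,9]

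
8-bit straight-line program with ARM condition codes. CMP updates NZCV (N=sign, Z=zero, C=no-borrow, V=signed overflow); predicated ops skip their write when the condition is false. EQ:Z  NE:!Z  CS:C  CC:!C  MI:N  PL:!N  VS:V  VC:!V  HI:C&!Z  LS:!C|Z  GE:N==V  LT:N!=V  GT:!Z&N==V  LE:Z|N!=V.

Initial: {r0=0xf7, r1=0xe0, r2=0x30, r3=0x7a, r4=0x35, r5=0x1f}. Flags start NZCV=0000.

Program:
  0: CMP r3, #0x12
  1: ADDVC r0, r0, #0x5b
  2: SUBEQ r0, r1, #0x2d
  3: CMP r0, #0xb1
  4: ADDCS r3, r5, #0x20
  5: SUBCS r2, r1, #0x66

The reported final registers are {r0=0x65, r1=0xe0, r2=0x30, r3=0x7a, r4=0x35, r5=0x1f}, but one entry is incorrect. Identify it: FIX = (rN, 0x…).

FIX = (r0, 0x52)

[0] flags=0010 → (cmp)
[1] flags=0010 VC?T → r0=0x52
[2] flags=0010 EQ?F → skip
[3] flags=1001 → (cmp)
[4] flags=1001 CS?F → skip
[5] flags=1001 CS?F → skip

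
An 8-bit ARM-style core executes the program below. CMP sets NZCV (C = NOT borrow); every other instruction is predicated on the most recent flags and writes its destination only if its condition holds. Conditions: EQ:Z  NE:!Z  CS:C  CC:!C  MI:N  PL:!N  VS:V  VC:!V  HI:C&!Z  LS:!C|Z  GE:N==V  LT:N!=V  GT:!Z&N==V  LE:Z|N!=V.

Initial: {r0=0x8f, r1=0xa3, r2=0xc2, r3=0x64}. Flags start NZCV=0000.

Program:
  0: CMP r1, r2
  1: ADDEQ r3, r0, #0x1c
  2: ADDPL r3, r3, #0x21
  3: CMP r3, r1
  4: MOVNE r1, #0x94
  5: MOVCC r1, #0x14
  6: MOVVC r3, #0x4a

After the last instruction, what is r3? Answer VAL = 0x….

[0] flags=1000 → (cmp)
[1] flags=1000 EQ?F → skip
[2] flags=1000 PL?F → skip
[3] flags=1001 → (cmp)
[4] flags=1001 NE?T → r1=0x94
[5] flags=1001 CC?T → r1=0x14
[6] flags=1001 VC?F → skip

VAL = 0x64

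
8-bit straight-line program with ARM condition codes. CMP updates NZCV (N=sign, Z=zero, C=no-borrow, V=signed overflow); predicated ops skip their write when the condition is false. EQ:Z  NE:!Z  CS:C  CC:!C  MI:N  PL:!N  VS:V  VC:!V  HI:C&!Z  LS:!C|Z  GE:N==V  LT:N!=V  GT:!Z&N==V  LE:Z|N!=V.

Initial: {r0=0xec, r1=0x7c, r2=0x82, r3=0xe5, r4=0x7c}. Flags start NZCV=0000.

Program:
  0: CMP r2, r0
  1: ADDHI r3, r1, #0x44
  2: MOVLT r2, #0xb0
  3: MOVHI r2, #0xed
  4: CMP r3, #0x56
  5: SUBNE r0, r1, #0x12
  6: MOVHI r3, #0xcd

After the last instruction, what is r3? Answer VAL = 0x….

VAL = 0xcd

[0] flags=1000 → (cmp)
[1] flags=1000 HI?F → skip
[2] flags=1000 LT?T → r2=0xb0
[3] flags=1000 HI?F → skip
[4] flags=1010 → (cmp)
[5] flags=1010 NE?T → r0=0x6a
[6] flags=1010 HI?T → r3=0xcd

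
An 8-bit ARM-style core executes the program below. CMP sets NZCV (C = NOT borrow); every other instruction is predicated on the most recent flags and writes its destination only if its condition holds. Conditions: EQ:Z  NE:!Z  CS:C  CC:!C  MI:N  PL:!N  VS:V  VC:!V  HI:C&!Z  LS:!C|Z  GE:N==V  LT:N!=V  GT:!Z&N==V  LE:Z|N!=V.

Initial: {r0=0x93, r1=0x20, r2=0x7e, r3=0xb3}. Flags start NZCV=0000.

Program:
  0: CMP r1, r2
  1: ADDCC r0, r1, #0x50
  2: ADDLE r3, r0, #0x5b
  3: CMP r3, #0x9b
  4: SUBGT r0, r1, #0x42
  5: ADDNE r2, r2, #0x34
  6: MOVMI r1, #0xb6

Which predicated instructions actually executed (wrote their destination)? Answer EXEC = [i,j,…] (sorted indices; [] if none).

EXEC = [1,2,4,5]

0: ✓ CMP  NZCV=1000
1: ✓ ADDCC  r0←0x70
2: ✓ ADDLE  r3←0xcb
3: ✓ CMP  NZCV=0010
4: ✓ SUBGT  r0←0xde
5: ✓ ADDNE  r2←0xb2
6: · MOVMI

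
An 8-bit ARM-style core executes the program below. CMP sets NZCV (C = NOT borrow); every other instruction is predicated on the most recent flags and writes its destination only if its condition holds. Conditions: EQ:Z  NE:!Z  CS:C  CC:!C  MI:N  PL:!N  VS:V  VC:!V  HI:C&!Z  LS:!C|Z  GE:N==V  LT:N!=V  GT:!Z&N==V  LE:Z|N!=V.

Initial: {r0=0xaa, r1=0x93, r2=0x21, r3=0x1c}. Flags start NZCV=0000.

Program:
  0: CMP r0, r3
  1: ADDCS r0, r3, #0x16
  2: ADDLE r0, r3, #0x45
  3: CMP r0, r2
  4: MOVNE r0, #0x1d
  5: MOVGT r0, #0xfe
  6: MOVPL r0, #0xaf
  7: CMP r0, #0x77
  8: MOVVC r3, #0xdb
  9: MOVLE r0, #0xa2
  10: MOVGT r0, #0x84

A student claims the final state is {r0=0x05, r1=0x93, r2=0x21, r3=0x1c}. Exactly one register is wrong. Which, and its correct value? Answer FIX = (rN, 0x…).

0: ✓ CMP  NZCV=1010
1: ✓ ADDCS  r0←0x32
2: ✓ ADDLE  r0←0x61
3: ✓ CMP  NZCV=0010
4: ✓ MOVNE  r0←0x1d
5: ✓ MOVGT  r0←0xfe
6: ✓ MOVPL  r0←0xaf
7: ✓ CMP  NZCV=0011
8: · MOVVC
9: ✓ MOVLE  r0←0xa2
10: · MOVGT

FIX = (r0, 0xa2)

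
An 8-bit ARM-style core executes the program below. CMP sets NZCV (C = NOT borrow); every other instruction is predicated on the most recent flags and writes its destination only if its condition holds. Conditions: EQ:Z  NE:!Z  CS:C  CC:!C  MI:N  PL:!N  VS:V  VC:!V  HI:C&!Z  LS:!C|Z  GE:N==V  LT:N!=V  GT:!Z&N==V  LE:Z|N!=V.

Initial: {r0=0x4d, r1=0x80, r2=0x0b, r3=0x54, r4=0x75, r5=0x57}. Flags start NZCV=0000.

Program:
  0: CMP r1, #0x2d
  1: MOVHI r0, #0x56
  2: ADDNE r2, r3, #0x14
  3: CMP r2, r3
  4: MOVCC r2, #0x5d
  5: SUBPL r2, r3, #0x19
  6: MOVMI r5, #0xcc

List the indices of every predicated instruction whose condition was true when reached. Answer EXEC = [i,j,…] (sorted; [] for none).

EXEC = [1,2,5]

0: ✓ CMP  NZCV=0011
1: ✓ MOVHI  r0←0x56
2: ✓ ADDNE  r2←0x68
3: ✓ CMP  NZCV=0010
4: · MOVCC
5: ✓ SUBPL  r2←0x3b
6: · MOVMI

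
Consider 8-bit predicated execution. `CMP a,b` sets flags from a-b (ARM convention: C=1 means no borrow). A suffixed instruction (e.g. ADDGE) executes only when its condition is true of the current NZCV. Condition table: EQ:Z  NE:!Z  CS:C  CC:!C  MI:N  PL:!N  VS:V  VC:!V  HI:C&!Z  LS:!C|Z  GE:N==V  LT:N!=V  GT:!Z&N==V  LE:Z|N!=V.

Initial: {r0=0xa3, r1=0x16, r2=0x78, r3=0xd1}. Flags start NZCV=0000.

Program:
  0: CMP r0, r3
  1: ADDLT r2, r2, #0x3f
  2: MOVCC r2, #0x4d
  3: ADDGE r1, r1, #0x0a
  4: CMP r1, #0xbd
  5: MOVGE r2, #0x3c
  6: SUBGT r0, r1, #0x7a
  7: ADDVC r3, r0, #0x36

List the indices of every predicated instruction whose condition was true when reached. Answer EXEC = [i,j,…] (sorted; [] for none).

[0] flags=1000 → (cmp)
[1] flags=1000 LT?T → r2=0xb7
[2] flags=1000 CC?T → r2=0x4d
[3] flags=1000 GE?F → skip
[4] flags=0000 → (cmp)
[5] flags=0000 GE?T → r2=0x3c
[6] flags=0000 GT?T → r0=0x9c
[7] flags=0000 VC?T → r3=0xd2

EXEC = [1,2,5,6,7]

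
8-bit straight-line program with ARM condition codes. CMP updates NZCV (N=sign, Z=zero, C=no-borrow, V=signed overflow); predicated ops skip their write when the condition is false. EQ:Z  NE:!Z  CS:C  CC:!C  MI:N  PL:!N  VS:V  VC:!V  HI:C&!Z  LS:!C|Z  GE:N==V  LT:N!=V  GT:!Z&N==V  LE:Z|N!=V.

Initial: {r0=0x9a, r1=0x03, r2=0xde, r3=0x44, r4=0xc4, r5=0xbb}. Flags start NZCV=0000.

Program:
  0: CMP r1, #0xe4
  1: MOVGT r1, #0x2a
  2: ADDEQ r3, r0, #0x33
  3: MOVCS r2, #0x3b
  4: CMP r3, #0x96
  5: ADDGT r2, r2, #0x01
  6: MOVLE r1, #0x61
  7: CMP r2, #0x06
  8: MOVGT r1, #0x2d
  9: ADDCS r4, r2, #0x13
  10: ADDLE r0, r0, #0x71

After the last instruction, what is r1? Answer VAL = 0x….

0: ✓ CMP  NZCV=0000
1: ✓ MOVGT  r1←0x2a
2: · ADDEQ
3: · MOVCS
4: ✓ CMP  NZCV=1001
5: ✓ ADDGT  r2←0xdf
6: · MOVLE
7: ✓ CMP  NZCV=1010
8: · MOVGT
9: ✓ ADDCS  r4←0xf2
10: ✓ ADDLE  r0←0x0b

VAL = 0x2a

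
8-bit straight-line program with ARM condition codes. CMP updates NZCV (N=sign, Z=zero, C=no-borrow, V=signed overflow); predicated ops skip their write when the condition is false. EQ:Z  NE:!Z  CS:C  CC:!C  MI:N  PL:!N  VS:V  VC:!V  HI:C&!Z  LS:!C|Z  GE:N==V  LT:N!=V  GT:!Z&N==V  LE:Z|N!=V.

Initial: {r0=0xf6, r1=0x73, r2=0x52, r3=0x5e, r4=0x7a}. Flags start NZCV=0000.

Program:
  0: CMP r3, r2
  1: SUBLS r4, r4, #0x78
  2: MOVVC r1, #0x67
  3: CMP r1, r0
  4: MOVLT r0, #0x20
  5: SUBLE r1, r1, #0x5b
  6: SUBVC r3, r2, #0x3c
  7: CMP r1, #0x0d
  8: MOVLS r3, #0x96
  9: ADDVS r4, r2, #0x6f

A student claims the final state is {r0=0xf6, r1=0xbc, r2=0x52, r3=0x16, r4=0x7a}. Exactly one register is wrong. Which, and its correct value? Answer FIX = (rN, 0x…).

0: ✓ CMP  NZCV=0010
1: · SUBLS
2: ✓ MOVVC  r1←0x67
3: ✓ CMP  NZCV=0000
4: · MOVLT
5: · SUBLE
6: ✓ SUBVC  r3←0x16
7: ✓ CMP  NZCV=0010
8: · MOVLS
9: · ADDVS

FIX = (r1, 0x67)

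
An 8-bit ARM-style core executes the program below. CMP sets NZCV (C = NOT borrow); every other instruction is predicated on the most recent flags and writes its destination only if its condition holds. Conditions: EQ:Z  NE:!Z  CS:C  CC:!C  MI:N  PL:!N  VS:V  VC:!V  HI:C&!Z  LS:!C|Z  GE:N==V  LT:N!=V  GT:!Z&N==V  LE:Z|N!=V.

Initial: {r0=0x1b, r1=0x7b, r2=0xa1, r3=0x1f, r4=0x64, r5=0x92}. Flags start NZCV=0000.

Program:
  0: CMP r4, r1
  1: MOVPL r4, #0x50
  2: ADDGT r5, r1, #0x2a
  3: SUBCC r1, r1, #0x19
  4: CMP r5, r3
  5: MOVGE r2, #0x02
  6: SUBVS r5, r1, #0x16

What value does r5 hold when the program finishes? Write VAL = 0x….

VAL = 0x4c

[0] flags=1000 → (cmp)
[1] flags=1000 PL?F → skip
[2] flags=1000 GT?F → skip
[3] flags=1000 CC?T → r1=0x62
[4] flags=0011 → (cmp)
[5] flags=0011 GE?F → skip
[6] flags=0011 VS?T → r5=0x4c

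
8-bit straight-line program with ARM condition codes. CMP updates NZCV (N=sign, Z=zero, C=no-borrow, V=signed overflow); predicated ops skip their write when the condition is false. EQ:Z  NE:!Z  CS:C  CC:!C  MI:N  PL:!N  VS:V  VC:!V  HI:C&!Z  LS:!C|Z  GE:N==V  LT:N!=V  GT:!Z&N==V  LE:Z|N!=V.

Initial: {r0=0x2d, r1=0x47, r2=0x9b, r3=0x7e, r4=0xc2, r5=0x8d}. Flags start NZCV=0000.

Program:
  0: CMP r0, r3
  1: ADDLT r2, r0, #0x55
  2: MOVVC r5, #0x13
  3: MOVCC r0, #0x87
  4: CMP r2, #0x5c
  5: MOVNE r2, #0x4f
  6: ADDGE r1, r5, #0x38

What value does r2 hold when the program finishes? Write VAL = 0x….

[0] flags=1000 → (cmp)
[1] flags=1000 LT?T → r2=0x82
[2] flags=1000 VC?T → r5=0x13
[3] flags=1000 CC?T → r0=0x87
[4] flags=0011 → (cmp)
[5] flags=0011 NE?T → r2=0x4f
[6] flags=0011 GE?F → skip

VAL = 0x4f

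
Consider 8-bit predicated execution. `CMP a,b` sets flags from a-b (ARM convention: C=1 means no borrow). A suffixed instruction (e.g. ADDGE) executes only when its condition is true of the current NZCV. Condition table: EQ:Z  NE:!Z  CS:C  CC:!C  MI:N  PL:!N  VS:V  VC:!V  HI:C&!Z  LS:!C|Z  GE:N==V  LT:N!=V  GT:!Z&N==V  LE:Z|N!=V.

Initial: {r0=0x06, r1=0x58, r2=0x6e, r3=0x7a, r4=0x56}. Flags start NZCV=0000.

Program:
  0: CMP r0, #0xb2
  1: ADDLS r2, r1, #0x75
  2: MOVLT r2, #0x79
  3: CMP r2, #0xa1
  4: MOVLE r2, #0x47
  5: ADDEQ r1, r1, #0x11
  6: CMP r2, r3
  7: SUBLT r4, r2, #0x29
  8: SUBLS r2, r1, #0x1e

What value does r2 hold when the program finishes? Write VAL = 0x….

VAL = 0xcd

[0] flags=0000 → (cmp)
[1] flags=0000 LS?T → r2=0xcd
[2] flags=0000 LT?F → skip
[3] flags=0010 → (cmp)
[4] flags=0010 LE?F → skip
[5] flags=0010 EQ?F → skip
[6] flags=0011 → (cmp)
[7] flags=0011 LT?T → r4=0xa4
[8] flags=0011 LS?F → skip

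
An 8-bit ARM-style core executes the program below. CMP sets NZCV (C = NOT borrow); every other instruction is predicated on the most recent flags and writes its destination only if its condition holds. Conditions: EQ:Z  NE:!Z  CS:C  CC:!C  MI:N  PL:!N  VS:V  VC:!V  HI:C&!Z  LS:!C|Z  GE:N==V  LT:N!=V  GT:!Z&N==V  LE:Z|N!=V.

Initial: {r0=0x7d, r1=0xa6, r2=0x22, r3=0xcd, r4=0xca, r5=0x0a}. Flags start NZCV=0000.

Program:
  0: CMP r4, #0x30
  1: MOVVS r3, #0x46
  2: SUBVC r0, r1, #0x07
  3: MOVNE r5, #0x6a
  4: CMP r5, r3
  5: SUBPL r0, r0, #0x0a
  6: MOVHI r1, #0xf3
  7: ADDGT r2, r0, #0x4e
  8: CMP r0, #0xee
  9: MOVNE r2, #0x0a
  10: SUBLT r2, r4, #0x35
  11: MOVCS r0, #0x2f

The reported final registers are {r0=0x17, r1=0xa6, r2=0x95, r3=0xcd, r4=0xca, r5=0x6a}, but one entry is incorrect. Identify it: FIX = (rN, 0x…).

FIX = (r0, 0x9f)

0: ✓ CMP  NZCV=1010
1: · MOVVS
2: ✓ SUBVC  r0←0x9f
3: ✓ MOVNE  r5←0x6a
4: ✓ CMP  NZCV=1001
5: · SUBPL
6: · MOVHI
7: ✓ ADDGT  r2←0xed
8: ✓ CMP  NZCV=1000
9: ✓ MOVNE  r2←0x0a
10: ✓ SUBLT  r2←0x95
11: · MOVCS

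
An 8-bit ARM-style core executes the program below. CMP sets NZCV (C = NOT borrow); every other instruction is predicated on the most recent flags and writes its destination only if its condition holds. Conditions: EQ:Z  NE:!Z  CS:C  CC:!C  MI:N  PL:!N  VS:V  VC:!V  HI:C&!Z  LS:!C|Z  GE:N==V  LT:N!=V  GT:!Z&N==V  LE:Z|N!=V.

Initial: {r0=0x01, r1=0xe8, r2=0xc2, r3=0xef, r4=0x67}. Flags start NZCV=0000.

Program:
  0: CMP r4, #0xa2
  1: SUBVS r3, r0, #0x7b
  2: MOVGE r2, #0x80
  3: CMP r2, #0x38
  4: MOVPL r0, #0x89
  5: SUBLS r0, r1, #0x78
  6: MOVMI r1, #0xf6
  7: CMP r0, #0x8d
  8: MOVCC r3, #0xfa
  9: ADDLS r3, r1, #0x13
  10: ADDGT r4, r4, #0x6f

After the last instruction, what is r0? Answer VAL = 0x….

[0] flags=1001 → (cmp)
[1] flags=1001 VS?T → r3=0x86
[2] flags=1001 GE?T → r2=0x80
[3] flags=0011 → (cmp)
[4] flags=0011 PL?T → r0=0x89
[5] flags=0011 LS?F → skip
[6] flags=0011 MI?F → skip
[7] flags=1000 → (cmp)
[8] flags=1000 CC?T → r3=0xfa
[9] flags=1000 LS?T → r3=0xfb
[10] flags=1000 GT?F → skip

VAL = 0x89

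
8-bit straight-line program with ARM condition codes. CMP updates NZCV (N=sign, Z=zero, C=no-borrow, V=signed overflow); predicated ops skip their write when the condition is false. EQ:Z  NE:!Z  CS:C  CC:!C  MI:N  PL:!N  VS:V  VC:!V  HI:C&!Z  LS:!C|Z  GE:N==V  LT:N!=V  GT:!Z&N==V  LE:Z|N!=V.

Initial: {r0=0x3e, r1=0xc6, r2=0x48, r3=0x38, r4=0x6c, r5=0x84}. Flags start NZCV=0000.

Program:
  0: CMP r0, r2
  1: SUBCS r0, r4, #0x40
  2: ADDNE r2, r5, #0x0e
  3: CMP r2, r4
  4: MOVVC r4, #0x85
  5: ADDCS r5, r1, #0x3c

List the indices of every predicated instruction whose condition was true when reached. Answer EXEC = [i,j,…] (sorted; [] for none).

[0] flags=1000 → (cmp)
[1] flags=1000 CS?F → skip
[2] flags=1000 NE?T → r2=0x92
[3] flags=0011 → (cmp)
[4] flags=0011 VC?F → skip
[5] flags=0011 CS?T → r5=0x02

EXEC = [2,5]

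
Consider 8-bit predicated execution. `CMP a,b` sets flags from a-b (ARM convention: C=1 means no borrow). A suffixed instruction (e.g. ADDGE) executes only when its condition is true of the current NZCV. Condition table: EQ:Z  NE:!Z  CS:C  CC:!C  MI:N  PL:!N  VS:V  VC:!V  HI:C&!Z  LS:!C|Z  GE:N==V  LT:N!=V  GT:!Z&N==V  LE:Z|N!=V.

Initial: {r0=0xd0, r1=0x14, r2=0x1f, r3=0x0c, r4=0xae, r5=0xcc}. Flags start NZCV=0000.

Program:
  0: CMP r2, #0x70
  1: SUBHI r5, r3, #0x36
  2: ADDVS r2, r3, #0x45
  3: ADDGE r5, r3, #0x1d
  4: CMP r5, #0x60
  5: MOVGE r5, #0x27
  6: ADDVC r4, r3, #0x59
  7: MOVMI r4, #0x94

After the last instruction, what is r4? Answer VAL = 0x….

[0] flags=1000 → (cmp)
[1] flags=1000 HI?F → skip
[2] flags=1000 VS?F → skip
[3] flags=1000 GE?F → skip
[4] flags=0011 → (cmp)
[5] flags=0011 GE?F → skip
[6] flags=0011 VC?F → skip
[7] flags=0011 MI?F → skip

VAL = 0xae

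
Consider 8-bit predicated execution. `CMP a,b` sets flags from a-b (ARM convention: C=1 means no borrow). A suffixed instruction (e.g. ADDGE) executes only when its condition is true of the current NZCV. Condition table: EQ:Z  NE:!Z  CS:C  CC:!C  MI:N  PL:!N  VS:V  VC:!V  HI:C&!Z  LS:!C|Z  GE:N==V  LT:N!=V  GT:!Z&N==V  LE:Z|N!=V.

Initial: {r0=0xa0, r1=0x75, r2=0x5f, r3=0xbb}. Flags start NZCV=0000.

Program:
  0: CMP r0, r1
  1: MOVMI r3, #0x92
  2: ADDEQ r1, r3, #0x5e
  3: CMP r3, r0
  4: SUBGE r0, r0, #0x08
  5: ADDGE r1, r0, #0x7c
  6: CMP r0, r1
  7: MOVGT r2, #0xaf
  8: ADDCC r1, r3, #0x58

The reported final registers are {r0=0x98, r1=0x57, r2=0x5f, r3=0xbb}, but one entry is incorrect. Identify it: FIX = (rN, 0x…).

FIX = (r1, 0x14)

[0] flags=0011 → (cmp)
[1] flags=0011 MI?F → skip
[2] flags=0011 EQ?F → skip
[3] flags=0010 → (cmp)
[4] flags=0010 GE?T → r0=0x98
[5] flags=0010 GE?T → r1=0x14
[6] flags=1010 → (cmp)
[7] flags=1010 GT?F → skip
[8] flags=1010 CC?F → skip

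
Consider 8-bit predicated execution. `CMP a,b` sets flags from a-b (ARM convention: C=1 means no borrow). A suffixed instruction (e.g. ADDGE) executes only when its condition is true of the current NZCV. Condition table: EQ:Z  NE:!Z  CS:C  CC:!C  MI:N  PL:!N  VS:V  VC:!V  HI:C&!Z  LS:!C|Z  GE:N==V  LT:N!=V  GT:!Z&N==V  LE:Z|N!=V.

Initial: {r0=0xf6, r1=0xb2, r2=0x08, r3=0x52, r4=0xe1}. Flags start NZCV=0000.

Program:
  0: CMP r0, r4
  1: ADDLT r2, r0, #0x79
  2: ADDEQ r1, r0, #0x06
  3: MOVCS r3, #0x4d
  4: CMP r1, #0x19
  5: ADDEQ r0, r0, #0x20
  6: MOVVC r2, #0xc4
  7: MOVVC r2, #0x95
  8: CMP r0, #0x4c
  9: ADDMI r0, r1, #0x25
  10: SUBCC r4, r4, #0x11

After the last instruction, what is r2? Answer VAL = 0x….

VAL = 0x95

[0] flags=0010 → (cmp)
[1] flags=0010 LT?F → skip
[2] flags=0010 EQ?F → skip
[3] flags=0010 CS?T → r3=0x4d
[4] flags=1010 → (cmp)
[5] flags=1010 EQ?F → skip
[6] flags=1010 VC?T → r2=0xc4
[7] flags=1010 VC?T → r2=0x95
[8] flags=1010 → (cmp)
[9] flags=1010 MI?T → r0=0xd7
[10] flags=1010 CC?F → skip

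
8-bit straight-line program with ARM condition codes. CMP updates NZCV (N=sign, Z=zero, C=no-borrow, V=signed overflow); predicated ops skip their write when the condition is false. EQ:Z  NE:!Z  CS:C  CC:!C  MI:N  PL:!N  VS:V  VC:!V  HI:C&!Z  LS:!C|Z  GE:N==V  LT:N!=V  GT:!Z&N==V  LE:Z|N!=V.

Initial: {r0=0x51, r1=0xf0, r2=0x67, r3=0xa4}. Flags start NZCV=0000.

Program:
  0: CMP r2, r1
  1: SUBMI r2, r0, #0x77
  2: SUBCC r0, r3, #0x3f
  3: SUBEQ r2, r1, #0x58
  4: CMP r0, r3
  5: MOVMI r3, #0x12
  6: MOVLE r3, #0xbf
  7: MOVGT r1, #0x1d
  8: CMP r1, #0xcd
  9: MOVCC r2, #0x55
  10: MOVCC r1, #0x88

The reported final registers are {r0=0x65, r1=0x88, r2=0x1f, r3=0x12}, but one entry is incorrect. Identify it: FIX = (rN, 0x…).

FIX = (r2, 0x55)

0: ✓ CMP  NZCV=0000
1: · SUBMI
2: ✓ SUBCC  r0←0x65
3: · SUBEQ
4: ✓ CMP  NZCV=1001
5: ✓ MOVMI  r3←0x12
6: · MOVLE
7: ✓ MOVGT  r1←0x1d
8: ✓ CMP  NZCV=0000
9: ✓ MOVCC  r2←0x55
10: ✓ MOVCC  r1←0x88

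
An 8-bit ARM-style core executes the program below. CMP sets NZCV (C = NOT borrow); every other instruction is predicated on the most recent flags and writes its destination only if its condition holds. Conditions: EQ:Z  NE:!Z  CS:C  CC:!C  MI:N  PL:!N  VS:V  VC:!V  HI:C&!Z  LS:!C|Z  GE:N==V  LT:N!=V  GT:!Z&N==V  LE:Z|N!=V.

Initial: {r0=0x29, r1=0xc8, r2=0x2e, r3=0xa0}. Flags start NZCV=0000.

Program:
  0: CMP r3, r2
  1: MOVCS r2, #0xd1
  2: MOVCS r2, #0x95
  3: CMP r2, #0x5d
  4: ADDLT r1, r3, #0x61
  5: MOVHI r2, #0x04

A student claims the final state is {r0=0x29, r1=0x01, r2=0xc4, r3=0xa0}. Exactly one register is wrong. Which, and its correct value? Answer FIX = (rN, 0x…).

FIX = (r2, 0x04)

[0] flags=0011 → (cmp)
[1] flags=0011 CS?T → r2=0xd1
[2] flags=0011 CS?T → r2=0x95
[3] flags=0011 → (cmp)
[4] flags=0011 LT?T → r1=0x01
[5] flags=0011 HI?T → r2=0x04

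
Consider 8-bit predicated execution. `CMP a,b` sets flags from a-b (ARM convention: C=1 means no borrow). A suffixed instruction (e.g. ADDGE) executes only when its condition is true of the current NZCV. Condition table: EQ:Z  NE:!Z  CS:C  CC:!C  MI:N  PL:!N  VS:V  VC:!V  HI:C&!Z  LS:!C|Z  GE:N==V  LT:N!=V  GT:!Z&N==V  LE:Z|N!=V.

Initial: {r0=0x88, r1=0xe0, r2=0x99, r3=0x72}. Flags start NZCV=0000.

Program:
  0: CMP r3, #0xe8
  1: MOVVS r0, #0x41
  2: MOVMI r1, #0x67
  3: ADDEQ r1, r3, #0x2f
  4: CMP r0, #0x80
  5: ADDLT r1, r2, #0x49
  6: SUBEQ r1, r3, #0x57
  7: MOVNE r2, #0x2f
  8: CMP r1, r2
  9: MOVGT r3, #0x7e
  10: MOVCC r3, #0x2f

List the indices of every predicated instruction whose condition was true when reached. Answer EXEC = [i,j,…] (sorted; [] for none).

0: ✓ CMP  NZCV=1001
1: ✓ MOVVS  r0←0x41
2: ✓ MOVMI  r1←0x67
3: · ADDEQ
4: ✓ CMP  NZCV=1001
5: · ADDLT
6: · SUBEQ
7: ✓ MOVNE  r2←0x2f
8: ✓ CMP  NZCV=0010
9: ✓ MOVGT  r3←0x7e
10: · MOVCC

EXEC = [1,2,7,9]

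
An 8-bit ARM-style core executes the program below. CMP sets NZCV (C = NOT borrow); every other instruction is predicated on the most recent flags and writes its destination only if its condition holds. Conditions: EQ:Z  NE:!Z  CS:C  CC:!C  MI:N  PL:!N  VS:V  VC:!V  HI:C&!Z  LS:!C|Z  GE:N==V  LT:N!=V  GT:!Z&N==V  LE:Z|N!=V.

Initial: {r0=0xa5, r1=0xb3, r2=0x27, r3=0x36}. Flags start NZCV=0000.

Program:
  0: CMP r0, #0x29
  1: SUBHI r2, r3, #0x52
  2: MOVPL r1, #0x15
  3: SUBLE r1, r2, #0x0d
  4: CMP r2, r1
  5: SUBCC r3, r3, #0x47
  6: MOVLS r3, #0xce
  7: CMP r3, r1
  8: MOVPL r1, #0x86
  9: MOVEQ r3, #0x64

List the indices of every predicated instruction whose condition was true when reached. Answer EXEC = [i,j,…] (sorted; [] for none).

[0] flags=0011 → (cmp)
[1] flags=0011 HI?T → r2=0xe4
[2] flags=0011 PL?T → r1=0x15
[3] flags=0011 LE?T → r1=0xd7
[4] flags=0010 → (cmp)
[5] flags=0010 CC?F → skip
[6] flags=0010 LS?F → skip
[7] flags=0000 → (cmp)
[8] flags=0000 PL?T → r1=0x86
[9] flags=0000 EQ?F → skip

EXEC = [1,2,3,8]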